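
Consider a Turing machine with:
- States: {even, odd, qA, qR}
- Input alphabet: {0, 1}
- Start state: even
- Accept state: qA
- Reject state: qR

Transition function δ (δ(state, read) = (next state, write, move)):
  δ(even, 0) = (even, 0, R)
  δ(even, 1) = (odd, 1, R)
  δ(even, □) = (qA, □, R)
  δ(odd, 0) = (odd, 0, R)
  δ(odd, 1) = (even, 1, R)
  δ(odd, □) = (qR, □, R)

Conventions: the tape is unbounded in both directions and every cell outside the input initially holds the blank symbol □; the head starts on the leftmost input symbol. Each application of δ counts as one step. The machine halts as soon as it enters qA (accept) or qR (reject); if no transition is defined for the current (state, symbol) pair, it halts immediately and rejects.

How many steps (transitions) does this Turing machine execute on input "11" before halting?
Step 0: [even]11 (head at position 0)
Step 1: δ(even, 1) = (odd, 1, R)  ⊢  1[odd]1 (head at position 1)
Step 2: δ(odd, 1) = (even, 1, R)  ⊢  11[even]□ (head at position 2)
Step 3: δ(even, □) = (qA, □, R)  ⊢  11□[qA]□ (head at position 3)
The machine is in qA, so it halts and accepts.
Number of transitions executed: 3.

Final answer: 3 steps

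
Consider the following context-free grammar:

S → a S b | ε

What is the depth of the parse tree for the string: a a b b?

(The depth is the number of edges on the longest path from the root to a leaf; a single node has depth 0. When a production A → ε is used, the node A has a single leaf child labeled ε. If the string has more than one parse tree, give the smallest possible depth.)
The only parse tree applies S → a S b 2 times (once per matching a…b pair) and then S → ε.
The S nodes sit at depths 0, 1, …, 2; the innermost S (depth 2) has the single child ε at depth 3.
The terminal leaves a, b are at depths 1..2, so the longest root-to-leaf path is S → S → … → S → ε with 3 edges.
Depth = 3.

Final answer: 3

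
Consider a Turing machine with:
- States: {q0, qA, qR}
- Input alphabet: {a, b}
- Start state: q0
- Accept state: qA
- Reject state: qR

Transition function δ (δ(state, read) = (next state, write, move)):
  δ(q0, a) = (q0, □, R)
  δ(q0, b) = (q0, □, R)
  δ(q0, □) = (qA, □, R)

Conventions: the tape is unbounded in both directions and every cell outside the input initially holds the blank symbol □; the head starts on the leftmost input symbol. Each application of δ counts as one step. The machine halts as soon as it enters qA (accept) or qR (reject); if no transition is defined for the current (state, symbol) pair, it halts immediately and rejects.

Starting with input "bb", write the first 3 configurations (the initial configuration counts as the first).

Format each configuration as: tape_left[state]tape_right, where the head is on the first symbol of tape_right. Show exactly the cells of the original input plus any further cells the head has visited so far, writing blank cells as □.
Step 0: [q0]bb (head at position 0)
Step 1: δ(q0, b) = (q0, □, R)  ⊢  □[q0]b (head at position 1)
Step 2: δ(q0, b) = (q0, □, R)  ⊢  □□[q0]□ (head at position 2)

Final answer: [q0]bb ⊢ □[q0]b ⊢ □□[q0]□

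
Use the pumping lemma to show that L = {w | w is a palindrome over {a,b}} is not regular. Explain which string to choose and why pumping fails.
Language: L = {w | w is a palindrome over {a,b}} (strings that read the same forwards and backwards)
Step 1: Assume for contradiction that L is regular, with pumping length p.
Step 2: Choose s = a^p b a^p. Then s ∈ L (it reads the same forwards and backwards) and |s| ≥ p.
Step 3: Consider any decomposition s = xyz with |xy| ≤ p and |y| > 0. Since |xy| ≤ p and the first p symbols of s are all a's, y = a^k for some k with 1 ≤ k ≤ p.
Step 4: Pumping up (i = 2): xy²z = a^(p+k) b a^p. Its reverse is a^p b a^(p+k) ≠ a^(p+k) b a^p (the single b is no longer in the middle), so xy²z is not a palindrome and xy²z ∉ L.
This contradicts the pumping lemma, so L is not regular.

Final answer: Choose s = a^p b a^p. Since |xy| ≤ p, y = a^k with k ≥ 1. Then xy²z = a^(p+k) b a^p is not a palindrome, so ∉ L.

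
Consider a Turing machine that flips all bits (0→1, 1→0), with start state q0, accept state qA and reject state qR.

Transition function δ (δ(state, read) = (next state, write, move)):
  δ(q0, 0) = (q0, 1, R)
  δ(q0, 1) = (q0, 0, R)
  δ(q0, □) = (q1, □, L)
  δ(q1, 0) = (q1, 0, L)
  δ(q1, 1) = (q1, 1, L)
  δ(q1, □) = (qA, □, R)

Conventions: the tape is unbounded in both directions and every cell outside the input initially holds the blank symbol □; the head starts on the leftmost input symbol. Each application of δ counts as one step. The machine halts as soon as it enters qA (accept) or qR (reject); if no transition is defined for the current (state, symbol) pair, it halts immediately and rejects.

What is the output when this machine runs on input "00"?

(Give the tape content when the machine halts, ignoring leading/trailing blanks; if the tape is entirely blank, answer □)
Step 0: [q0]00 (head at position 0)
Step 1: δ(q0, 0) = (q0, 1, R)  ⊢  1[q0]0 (head at position 1)
Step 2: δ(q0, 0) = (q0, 1, R)  ⊢  11[q0]□ (head at position 2)
Step 3: δ(q0, □) = (q1, □, L)  ⊢  1[q1]1□ (head at position 1)
Step 4: δ(q1, 1) = (q1, 1, L)  ⊢  [q1]11□ (head at position 0)
Step 5: δ(q1, 1) = (q1, 1, L)  ⊢  [q1]□11□ (head at position -1)
Step 6: δ(q1, □) = (qA, □, R)  ⊢  □[qA]11□ (head at position 0)
The machine is in qA, so it halts and accepts.
Tape content when halted (ignoring surrounding blanks): 11

Final answer: Output: 11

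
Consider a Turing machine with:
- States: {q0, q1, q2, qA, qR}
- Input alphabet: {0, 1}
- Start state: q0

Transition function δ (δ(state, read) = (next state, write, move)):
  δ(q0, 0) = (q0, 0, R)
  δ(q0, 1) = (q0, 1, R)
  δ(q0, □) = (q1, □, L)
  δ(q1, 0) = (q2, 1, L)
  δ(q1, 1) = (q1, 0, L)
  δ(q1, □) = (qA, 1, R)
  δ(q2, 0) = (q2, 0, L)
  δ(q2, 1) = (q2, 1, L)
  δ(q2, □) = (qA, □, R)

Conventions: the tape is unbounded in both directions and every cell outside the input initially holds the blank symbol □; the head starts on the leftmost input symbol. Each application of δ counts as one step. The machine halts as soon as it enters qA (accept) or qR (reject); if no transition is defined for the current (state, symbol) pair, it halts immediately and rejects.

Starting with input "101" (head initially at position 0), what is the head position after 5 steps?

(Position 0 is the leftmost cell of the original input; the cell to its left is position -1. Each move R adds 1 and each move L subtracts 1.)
Step 0: [q0]101 (head at position 0)
Step 1: δ(q0, 1) = (q0, 1, R)  ⊢  1[q0]01 (head at position 1)
Step 2: δ(q0, 0) = (q0, 0, R)  ⊢  10[q0]1 (head at position 2)
Step 3: δ(q0, 1) = (q0, 1, R)  ⊢  101[q0]□ (head at position 3)
Step 4: δ(q0, □) = (q1, □, L)  ⊢  10[q1]1□ (head at position 2)
Step 5: δ(q1, 1) = (q1, 0, L)  ⊢  1[q1]00□ (head at position 1)
Head position after 5 steps: 1

Final answer: Position 1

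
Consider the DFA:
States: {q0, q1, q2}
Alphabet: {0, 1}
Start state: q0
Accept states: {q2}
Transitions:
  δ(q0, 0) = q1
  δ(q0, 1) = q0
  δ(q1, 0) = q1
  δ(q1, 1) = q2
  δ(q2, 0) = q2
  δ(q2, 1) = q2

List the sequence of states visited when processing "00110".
Starting at q0
Read '0': q0 -> q1
Read '0': q1 -> q1
Read '1': q1 -> q2
Read '1': q2 -> q2
Read '0': q2 -> q2

Final answer: q0 -> q1 -> q1 -> q2 -> q2 -> q2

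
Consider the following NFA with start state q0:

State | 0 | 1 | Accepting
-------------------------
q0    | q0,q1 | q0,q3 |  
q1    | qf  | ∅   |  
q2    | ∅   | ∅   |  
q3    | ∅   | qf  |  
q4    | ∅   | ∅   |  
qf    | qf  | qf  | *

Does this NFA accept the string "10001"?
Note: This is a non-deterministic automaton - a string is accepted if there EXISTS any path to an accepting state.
Track the set of states the NFA could be in: start {q0}
Read '1': {q0} → {q0, q3}
Read '0': {q0, q3} → {q0, q1}
Read '0': {q0, q1} → {q0, q1, qf}
Read '0': {q0, q1, qf} → {q0, q1, qf}
Read '1': {q0, q1, qf} → {q0, q3, qf}
Final set {q0, q3, qf} contains accepting state(s) {qf} → accepted.

Final answer: Yes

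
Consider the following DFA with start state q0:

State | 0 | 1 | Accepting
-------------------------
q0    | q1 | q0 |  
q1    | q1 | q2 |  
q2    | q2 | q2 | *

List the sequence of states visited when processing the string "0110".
q0 → q1 → q2 → q2 → q2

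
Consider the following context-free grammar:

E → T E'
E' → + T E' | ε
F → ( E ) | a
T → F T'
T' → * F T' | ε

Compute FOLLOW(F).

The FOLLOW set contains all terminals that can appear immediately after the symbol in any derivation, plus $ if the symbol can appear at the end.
Useful FIRST sets: FIRST(E') = {+, ε}, FIRST(T') = {*, ε} (both E' and T' are nullable).
FOLLOW(E): E is the start symbol → $; E appears in F → ( E ) followed by ')' → FOLLOW(E) = {), $}.
FOLLOW(E'): E' appears at the right end of E → T E' and of E' → + T E', so FOLLOW(E') ⊇ FOLLOW(E) (the second occurrence adds nothing new). FOLLOW(E') = {), $}.
FOLLOW(T): in E → T E' and E' → + T E', T is followed by E': add FIRST(E') minus ε = {+}; since E' is nullable, also add FOLLOW(E) and FOLLOW(E') = {), $}. FOLLOW(T) = {+, ), $}.
FOLLOW(T'): T' appears at the right end of T → F T' and of T' → * F T', so FOLLOW(T') = FOLLOW(T) = {+, ), $}.
FOLLOW(F): in T → F T' and T' → * F T', F is followed by T': add FIRST(T') minus ε = {*}; since T' is nullable, also add FOLLOW(T) and FOLLOW(T') = {+, ), $}. FOLLOW(F) = {*, +, ), $}.

Final answer: {$, ), *, +}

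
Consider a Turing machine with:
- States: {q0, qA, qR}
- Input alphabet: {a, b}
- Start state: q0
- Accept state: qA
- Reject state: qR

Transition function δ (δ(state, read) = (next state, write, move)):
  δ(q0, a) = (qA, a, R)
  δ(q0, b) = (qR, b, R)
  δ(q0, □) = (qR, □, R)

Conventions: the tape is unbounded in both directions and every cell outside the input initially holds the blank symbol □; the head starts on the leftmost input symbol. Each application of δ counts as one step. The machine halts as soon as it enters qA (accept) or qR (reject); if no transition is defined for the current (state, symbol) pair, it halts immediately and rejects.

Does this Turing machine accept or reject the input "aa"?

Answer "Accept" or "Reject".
Step 0: [q0]aa (head at position 0)
Step 1: δ(q0, a) = (qA, a, R)  ⊢  a[qA]a (head at position 1)
The machine is in qA, so it halts and accepts.

Final answer: Accept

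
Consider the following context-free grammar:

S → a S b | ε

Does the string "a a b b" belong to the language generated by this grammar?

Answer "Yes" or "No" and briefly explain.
A derivation exists: S ⇒ a S b ⇒ a a S b b ⇒ a a b b (using S → a S b twice, then S → ε).

Final answer: Yes - a valid derivation exists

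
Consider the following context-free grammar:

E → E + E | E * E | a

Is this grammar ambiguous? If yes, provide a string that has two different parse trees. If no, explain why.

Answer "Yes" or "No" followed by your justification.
Two different leftmost derivations of a + a * a:
  (1) E ⇒ E + E ⇒ a + E ⇒ a + E * E ⇒ a + a * E ⇒ a + a * a   (tree groups a + (a * a))
  (2) E ⇒ E * E ⇒ E + E * E ⇒ a + E * E ⇒ a + a * E ⇒ a + a * a   (tree groups (a + a) * a)
Two distinct leftmost derivations = two distinct parse trees, so the grammar is ambiguous.

Final answer: Yes - the string 'a + a * a' has two distinct leftmost derivations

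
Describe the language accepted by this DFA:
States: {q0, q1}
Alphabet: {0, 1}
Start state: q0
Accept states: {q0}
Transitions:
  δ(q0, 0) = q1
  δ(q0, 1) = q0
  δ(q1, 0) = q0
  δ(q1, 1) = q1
Analyzing the DFA structure:
Start state: q0
Accept states: {q0}
Interpreting what each state remembers (checking against the transitions):
  q0: an even number of 0s has been read so far
  q1: an odd number of 0s has been read so far
  δ(q0, 0): in q0 (an even number of 0s has been read so far), after reading 0 we have: an odd number of 0s has been read so far → q1
  δ(q0, 1): in q0 (an even number of 0s has been read so far), after reading 1 we have: an even number of 0s has been read so far → q0
  δ(q1, 0): in q1 (an odd number of 0s has been read so far), after reading 0 we have: an even number of 0s has been read so far → q0
  δ(q1, 1): in q1 (an odd number of 0s has been read so far), after reading 1 we have: an odd number of 0s has been read so far → q1
A string is accepted iff it ends in {q0}, i.e. an even number of 0s has been read so far.
Language: All binary strings with an even number of 0s

Final answer: All binary strings with an even number of 0s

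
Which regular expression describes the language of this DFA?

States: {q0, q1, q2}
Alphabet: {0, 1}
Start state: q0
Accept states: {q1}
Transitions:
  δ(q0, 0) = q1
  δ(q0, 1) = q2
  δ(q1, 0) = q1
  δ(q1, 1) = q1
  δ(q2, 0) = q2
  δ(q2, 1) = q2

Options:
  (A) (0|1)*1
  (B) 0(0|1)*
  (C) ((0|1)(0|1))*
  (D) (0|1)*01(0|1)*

Testing sample strings against the DFA:
  '011' -> accepted
  '11' -> rejected
  '01001' -> accepted
  '11' -> rejected
Checking each option for a counterexample:
  (A) (0|1)*1: '0' is accepted by the DFA but does not match the regex → eliminated
  (B) 0(0|1)*: agrees with the DFA on all strings of length ≤ 4
  (C) ((0|1)(0|1))*: ε is rejected by the DFA but matches the regex → eliminated
  (D) (0|1)*01(0|1)*: '0' is accepted by the DFA but does not match the regex → eliminated
Only (B) 0(0|1)* is consistent with the DFA.

Final answer: (B) 0(0|1)*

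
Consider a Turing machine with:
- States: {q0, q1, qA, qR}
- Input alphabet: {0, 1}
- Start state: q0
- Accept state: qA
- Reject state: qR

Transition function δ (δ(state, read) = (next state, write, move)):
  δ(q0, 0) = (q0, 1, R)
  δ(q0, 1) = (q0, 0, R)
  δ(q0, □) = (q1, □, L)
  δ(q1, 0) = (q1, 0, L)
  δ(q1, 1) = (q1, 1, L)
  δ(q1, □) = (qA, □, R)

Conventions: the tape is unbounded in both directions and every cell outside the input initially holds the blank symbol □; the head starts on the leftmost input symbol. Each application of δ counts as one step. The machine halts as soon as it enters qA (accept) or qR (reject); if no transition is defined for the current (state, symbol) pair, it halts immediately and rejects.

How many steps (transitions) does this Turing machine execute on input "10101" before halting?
Step 0: [q0]10101 (head at position 0)
Step 1: δ(q0, 1) = (q0, 0, R)  ⊢  0[q0]0101 (head at position 1)
Step 2: δ(q0, 0) = (q0, 1, R)  ⊢  01[q0]101 (head at position 2)
Step 3: δ(q0, 1) = (q0, 0, R)  ⊢  010[q0]01 (head at position 3)
Step 4: δ(q0, 0) = (q0, 1, R)  ⊢  0101[q0]1 (head at position 4)
Step 5: δ(q0, 1) = (q0, 0, R)  ⊢  01010[q0]□ (head at position 5)
Step 6: δ(q0, □) = (q1, □, L)  ⊢  0101[q1]0□ (head at position 4)
Step 7: δ(q1, 0) = (q1, 0, L)  ⊢  010[q1]10□ (head at position 3)
Step 8: δ(q1, 1) = (q1, 1, L)  ⊢  01[q1]010□ (head at position 2)
Step 9: δ(q1, 0) = (q1, 0, L)  ⊢  0[q1]1010□ (head at position 1)
Step 10: δ(q1, 1) = (q1, 1, L)  ⊢  [q1]01010□ (head at position 0)
Step 11: δ(q1, 0) = (q1, 0, L)  ⊢  [q1]□01010□ (head at position -1)
Step 12: δ(q1, □) = (qA, □, R)  ⊢  □[qA]01010□ (head at position 0)
The machine is in qA, so it halts and accepts.
Number of transitions executed: 12.

Final answer: 12 steps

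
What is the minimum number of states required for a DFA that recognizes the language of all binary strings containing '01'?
Language: binary strings containing '01'
Lower bound (Myhill–Nerode): the prefixes ε, 0, 01 are pairwise distinguishable:
  ε vs 01: suffix ε distinguishes them (ε is rejected, 01 is accepted)
  0 vs 01: suffix ε distinguishes them (0 is rejected, 01 is accepted)
  ε vs 0: suffix 1 distinguishes them (ε·1 = 1 is rejected, 0·1 = 01 is accepted)
So any DFA needs at least 3 states.
Upper bound: a DFA with 3 states exists (one state per class above: 'no progress', 'last symbol 0', and 'seen 01' (accepting sink)).
Minimum states: 3

Final answer: 3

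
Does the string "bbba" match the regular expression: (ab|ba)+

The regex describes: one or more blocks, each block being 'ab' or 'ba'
No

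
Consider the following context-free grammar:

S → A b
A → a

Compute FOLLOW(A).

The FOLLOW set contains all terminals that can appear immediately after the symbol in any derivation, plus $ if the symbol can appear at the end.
A occurs only in S → A b, where it is immediately followed by the terminal b. So FOLLOW(A) = {b}.

Final answer: {b}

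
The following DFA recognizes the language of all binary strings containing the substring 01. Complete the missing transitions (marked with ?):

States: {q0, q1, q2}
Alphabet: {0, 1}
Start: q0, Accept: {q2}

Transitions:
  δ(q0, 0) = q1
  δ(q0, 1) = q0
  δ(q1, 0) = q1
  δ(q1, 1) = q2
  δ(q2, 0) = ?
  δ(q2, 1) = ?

What each state remembers (consistent with the given transitions and accept states):
  q0: 01 not seen yet and the last symbol was not 0
  q1: 01 not seen yet and the last symbol was 0
  q2: the substring 01 has already been seen
Filling in the missing entries:
  δ(q2, 0): in q2 (the substring 01 has already been seen), after reading 0 we have: the substring 01 has already been seen → q2
  δ(q2, 1): in q2 (the substring 01 has already been seen), after reading 1 we have: the substring 01 has already been seen → q2

Final answer: δ(q2, 0) = q2; δ(q2, 1) = q2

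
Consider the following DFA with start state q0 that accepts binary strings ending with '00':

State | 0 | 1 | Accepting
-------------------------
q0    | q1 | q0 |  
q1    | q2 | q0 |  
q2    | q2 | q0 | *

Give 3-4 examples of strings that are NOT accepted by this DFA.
Any strings that end in a non-accepting state work; for example:
"110": q0 → q0 → q0 → q1; q1 is not accepting → rejected
"0110": q0 → q1 → q0 → q0 → q1; q1 is not accepting → rejected
"1011": q0 → q0 → q1 → q0 → q0; q0 is not accepting → rejected
"1110": q0 → q0 → q0 → q0 → q1; q1 is not accepting → rejected

Final answer: "110", "0110", "1011", "1110"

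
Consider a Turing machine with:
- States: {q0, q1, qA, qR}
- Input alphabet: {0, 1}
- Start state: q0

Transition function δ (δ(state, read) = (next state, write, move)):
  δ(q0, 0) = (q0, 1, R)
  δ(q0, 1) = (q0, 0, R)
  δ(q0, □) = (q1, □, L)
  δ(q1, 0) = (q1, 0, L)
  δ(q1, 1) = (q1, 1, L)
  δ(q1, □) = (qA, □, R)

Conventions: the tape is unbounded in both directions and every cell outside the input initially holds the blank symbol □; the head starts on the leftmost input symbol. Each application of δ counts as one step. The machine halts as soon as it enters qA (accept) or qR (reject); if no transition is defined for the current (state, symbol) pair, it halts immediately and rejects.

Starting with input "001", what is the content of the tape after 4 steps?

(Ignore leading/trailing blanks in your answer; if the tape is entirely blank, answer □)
Step 0: [q0]001 (head at position 0)
Step 1: δ(q0, 0) = (q0, 1, R)  ⊢  1[q0]01 (head at position 1)
Step 2: δ(q0, 0) = (q0, 1, R)  ⊢  11[q0]1 (head at position 2)
Step 3: δ(q0, 1) = (q0, 0, R)  ⊢  110[q0]□ (head at position 3)
Step 4: δ(q0, □) = (q1, □, L)  ⊢  11[q1]0□ (head at position 2)
Tape after 4 steps (ignoring surrounding blanks): 110

Final answer: Tape: 110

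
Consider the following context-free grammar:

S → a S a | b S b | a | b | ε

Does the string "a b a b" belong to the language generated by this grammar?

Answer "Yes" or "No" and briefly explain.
Every production places the same symbol at both ends (or yields a single symbol / ε), so every derived string is a palindrome. a b a b reversed is b a b a ≠ a b a b, so it is not a palindrome and cannot be derived (already the first step fails: the string starts with a but ends with b, so neither S → a S a nor S → b S b fits).

Final answer: No - no valid derivation exists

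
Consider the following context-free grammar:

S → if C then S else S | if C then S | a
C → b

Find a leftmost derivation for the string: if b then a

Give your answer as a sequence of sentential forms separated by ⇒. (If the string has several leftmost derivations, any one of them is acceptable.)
Start with S.
Step 1: the leftmost non-terminal is S; apply S → if C then S:  if C then S
Step 2: the leftmost non-terminal is C; apply C → b:  if b then S
Step 3: the leftmost non-terminal is S; apply S → a:  if b then a

Final answer: S ⇒ if C then S ⇒ if b then S ⇒ if b then a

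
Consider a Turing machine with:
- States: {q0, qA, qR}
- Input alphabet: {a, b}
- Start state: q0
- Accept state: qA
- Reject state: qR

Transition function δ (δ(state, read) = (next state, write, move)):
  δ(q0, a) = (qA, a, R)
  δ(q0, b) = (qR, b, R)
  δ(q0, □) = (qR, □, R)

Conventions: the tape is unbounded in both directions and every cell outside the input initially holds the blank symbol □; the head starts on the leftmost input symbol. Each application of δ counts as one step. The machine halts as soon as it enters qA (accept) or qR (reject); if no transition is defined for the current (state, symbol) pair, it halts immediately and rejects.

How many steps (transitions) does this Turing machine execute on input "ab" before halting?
Step 0: [q0]ab (head at position 0)
Step 1: δ(q0, a) = (qA, a, R)  ⊢  a[qA]b (head at position 1)
The machine is in qA, so it halts and accepts.
Number of transitions executed: 1.

Final answer: 1 steps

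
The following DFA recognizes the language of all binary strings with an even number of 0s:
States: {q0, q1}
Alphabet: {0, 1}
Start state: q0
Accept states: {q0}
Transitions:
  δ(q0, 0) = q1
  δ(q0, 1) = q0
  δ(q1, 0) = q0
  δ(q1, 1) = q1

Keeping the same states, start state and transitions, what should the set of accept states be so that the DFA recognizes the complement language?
The DFA is complete (every state has a transition on every symbol), so the complement
is recognized by the same DFA with accepting and non-accepting states swapped.
Original accept states: {q0}
Complement accept states = All states - Original accept states
= {q0, q1} - {q0}
= {q1}
Complement language: strings with an ODD number of 0s

Final answer: {q1}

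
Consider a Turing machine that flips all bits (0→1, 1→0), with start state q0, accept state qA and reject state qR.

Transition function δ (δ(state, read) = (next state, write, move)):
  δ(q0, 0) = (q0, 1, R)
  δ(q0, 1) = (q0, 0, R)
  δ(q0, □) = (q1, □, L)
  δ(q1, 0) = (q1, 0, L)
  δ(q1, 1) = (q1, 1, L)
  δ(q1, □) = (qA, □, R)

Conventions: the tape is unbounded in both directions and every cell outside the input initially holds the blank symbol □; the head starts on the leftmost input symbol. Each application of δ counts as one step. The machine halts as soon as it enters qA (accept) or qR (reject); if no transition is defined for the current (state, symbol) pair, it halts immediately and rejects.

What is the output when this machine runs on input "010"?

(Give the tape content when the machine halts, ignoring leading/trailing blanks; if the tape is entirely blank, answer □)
Step 0: [q0]010 (head at position 0)
Step 1: δ(q0, 0) = (q0, 1, R)  ⊢  1[q0]10 (head at position 1)
Step 2: δ(q0, 1) = (q0, 0, R)  ⊢  10[q0]0 (head at position 2)
Step 3: δ(q0, 0) = (q0, 1, R)  ⊢  101[q0]□ (head at position 3)
Step 4: δ(q0, □) = (q1, □, L)  ⊢  10[q1]1□ (head at position 2)
Step 5: δ(q1, 1) = (q1, 1, L)  ⊢  1[q1]01□ (head at position 1)
Step 6: δ(q1, 0) = (q1, 0, L)  ⊢  [q1]101□ (head at position 0)
Step 7: δ(q1, 1) = (q1, 1, L)  ⊢  [q1]□101□ (head at position -1)
Step 8: δ(q1, □) = (qA, □, R)  ⊢  □[qA]101□ (head at position 0)
The machine is in qA, so it halts and accepts.
Tape content when halted (ignoring surrounding blanks): 101

Final answer: Output: 101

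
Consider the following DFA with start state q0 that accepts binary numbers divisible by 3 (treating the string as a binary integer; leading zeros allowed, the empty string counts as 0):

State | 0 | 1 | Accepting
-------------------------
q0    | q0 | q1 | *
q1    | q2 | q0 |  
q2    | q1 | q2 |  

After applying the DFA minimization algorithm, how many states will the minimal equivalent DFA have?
All 3 states are reachable from q0, so none can be removed as unreachable.
Table-filling: first mark every (accepting, non-accepting) pair as distinguishable (accepting: {q0}; non-accepting: {q1, q2}).
Round 1: (q1, q2) on '1' go to q0 and q2, already distinguishable → mark.
Every pair of states is distinguishable, so the DFA is already minimal.
Equivalence classes: {q0}, {q1}, {q2} → 3 states.

Final answer: 3 states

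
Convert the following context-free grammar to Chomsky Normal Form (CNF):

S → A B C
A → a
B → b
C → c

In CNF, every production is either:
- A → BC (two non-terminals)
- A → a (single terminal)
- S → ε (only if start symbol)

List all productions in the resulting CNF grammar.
The grammar has no ε-productions or unit productions to eliminate.
A → a is already in CNF (single terminal) – keep it.
B → b is already in CNF (single terminal) – keep it.
C → c is already in CNF (single terminal) – keep it.
S → A B C has 3 symbols on the right: break it into binary productions S → A X0, X0 → B C.
Resulting CNF grammar (5 productions): A → a; B → b; C → c; S → A X0; X0 → B C

Final answer: A → a; B → b; C → c; S → A X0; X0 → B C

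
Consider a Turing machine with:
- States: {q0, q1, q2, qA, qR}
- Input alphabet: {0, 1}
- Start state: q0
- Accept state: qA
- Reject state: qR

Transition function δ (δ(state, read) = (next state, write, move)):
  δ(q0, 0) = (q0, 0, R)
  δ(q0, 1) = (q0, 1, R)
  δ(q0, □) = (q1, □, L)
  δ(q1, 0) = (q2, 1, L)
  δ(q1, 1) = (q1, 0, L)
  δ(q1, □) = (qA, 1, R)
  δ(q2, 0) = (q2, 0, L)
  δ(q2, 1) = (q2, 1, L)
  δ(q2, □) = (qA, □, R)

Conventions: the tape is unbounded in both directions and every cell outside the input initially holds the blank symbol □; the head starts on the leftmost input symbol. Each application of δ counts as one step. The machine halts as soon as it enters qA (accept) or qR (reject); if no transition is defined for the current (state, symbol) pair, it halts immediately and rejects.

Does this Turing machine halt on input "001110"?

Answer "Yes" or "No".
Step 0: [q0]001110 (head at position 0)
Step 1: δ(q0, 0) = (q0, 0, R)  ⊢  0[q0]01110 (head at position 1)
Step 2: δ(q0, 0) = (q0, 0, R)  ⊢  00[q0]1110 (head at position 2)
Step 3: δ(q0, 1) = (q0, 1, R)  ⊢  001[q0]110 (head at position 3)
Step 4: δ(q0, 1) = (q0, 1, R)  ⊢  0011[q0]10 (head at position 4)
Step 5: δ(q0, 1) = (q0, 1, R)  ⊢  00111[q0]0 (head at position 5)
Step 6: δ(q0, 0) = (q0, 0, R)  ⊢  001110[q0]□ (head at position 6)
Step 7: δ(q0, □) = (q1, □, L)  ⊢  00111[q1]0□ (head at position 5)
Step 8: δ(q1, 0) = (q2, 1, L)  ⊢  0011[q2]11□ (head at position 4)
Step 9: δ(q2, 1) = (q2, 1, L)  ⊢  001[q2]111□ (head at position 3)
Step 10: δ(q2, 1) = (q2, 1, L)  ⊢  00[q2]1111□ (head at position 2)
Step 11: δ(q2, 1) = (q2, 1, L)  ⊢  0[q2]01111□ (head at position 1)
Step 12: δ(q2, 0) = (q2, 0, L)  ⊢  [q2]001111□ (head at position 0)
Step 13: δ(q2, 0) = (q2, 0, L)  ⊢  [q2]□001111□ (head at position -1)
Step 14: δ(q2, □) = (qA, □, R)  ⊢  □[qA]001111□ (head at position 0)
The machine is in qA, so it halts and accepts.
It halts after 14 steps.

Final answer: Yes - halts after 14 steps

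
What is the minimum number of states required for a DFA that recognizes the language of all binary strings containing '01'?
Language: binary strings containing '01'
Lower bound (Myhill–Nerode): the prefixes ε, 0, 01 are pairwise distinguishable:
  ε vs 01: suffix ε distinguishes them (ε is rejected, 01 is accepted)
  0 vs 01: suffix ε distinguishes them (0 is rejected, 01 is accepted)
  ε vs 0: suffix 1 distinguishes them (ε·1 = 1 is rejected, 0·1 = 01 is accepted)
So any DFA needs at least 3 states.
Upper bound: a DFA with 3 states exists (one state per class above: 'no progress', 'last symbol 0', and 'seen 01' (accepting sink)).
Minimum states: 3

Final answer: 3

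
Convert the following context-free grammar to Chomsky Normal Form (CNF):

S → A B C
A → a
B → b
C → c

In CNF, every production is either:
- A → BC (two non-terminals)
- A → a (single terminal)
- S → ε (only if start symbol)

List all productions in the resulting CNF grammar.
The grammar has no ε-productions or unit productions to eliminate.
A → a is already in CNF (single terminal) – keep it.
B → b is already in CNF (single terminal) – keep it.
C → c is already in CNF (single terminal) – keep it.
S → A B C has 3 symbols on the right: break it into binary productions S → A X0, X0 → B C.
Resulting CNF grammar (5 productions): A → a; B → b; C → c; S → A X0; X0 → B C

Final answer: A → a; B → b; C → c; S → A X0; X0 → B C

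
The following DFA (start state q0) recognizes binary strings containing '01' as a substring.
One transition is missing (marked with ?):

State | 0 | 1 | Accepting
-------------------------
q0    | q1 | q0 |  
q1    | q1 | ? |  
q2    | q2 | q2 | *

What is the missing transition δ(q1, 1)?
q2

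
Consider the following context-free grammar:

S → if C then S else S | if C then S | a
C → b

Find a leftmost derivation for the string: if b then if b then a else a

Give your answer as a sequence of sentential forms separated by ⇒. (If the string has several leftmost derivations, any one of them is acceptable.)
Start with S.
Step 1: the leftmost non-terminal is S; apply S → if C then S else S:  if C then S else S
Step 2: the leftmost non-terminal is C; apply C → b:  if b then S else S
Step 3: the leftmost non-terminal is S; apply S → if C then S:  if b then if C then S else S
Step 4: the leftmost non-terminal is C; apply C → b:  if b then if b then S else S
Step 5: the leftmost non-terminal is S; apply S → a:  if b then if b then a else S
Step 6: the leftmost non-terminal is S; apply S → a:  if b then if b then a else a

Final answer: S ⇒ if C then S else S ⇒ if b then S else S ⇒ if b then if C then S else S ⇒ if b then if b then S else S ⇒ if b then if b then a else S ⇒ if b then if b then a else a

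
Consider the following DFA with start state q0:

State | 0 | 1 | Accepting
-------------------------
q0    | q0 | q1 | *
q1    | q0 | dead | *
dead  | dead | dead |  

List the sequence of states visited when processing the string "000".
q0 → q0 → q0 → q0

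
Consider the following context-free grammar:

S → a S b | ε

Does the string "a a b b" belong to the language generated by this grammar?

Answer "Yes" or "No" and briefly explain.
A derivation exists: S ⇒ a S b ⇒ a a S b b ⇒ a a b b (using S → a S b twice, then S → ε).

Final answer: Yes - a valid derivation exists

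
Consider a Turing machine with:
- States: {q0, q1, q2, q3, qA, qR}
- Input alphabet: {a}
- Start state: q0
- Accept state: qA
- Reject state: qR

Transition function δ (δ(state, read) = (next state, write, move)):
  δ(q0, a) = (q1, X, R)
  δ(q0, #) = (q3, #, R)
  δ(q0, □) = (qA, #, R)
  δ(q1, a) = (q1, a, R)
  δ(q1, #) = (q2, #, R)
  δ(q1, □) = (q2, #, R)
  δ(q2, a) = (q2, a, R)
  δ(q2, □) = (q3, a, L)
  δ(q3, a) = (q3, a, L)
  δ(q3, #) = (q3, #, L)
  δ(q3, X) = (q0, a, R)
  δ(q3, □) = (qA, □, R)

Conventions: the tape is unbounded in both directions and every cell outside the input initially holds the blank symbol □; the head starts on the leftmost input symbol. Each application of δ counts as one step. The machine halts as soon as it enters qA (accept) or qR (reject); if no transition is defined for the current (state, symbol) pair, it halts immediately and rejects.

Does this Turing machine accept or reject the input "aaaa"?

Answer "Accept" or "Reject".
Trace (configuration after each step, as tape_left[state]tape_right with head position):
Step 0: [q0]aaaa (head at position 0)
Step 1: X[q1]aaa (head 1)
Step 2: Xa[q1]aa (head 2)
Step 3: Xaa[q1]a (head 3)
Step 4: Xaaa[q1]□ (head 4)
Step 5: Xaaa#[q2]□ (head 5)
Step 6: Xaaa[q3]#a (head 4)
Step 7: Xaa[q3]a#a (head 3)
Step 8: Xa[q3]aa#a (head 2)
Step 9: X[q3]aaa#a (head 1)
Step 10: [q3]Xaaa#a (head 0)
Step 11: a[q0]aaa#a (head 1)
Step 12: aX[q1]aa#a (head 2)
Step 13: aXa[q1]a#a (head 3)
Step 14: aXaa[q1]#a (head 4)
Step 15: aXaa#[q2]a (head 5)
Step 16: aXaa#a[q2]□ (head 6)
Step 17: aXaa#[q3]aa (head 5)
Step 18: aXaa[q3]#aa (head 4)
Step 19: aXa[q3]a#aa (head 3)
Step 20: aX[q3]aa#aa (head 2)
Step 21: a[q3]Xaa#aa (head 1)
Step 22: aa[q0]aa#aa (head 2)
Step 23: aaX[q1]a#aa (head 3)
Step 24: aaXa[q1]#aa (head 4)
Step 25: aaXa#[q2]aa (head 5)
Step 26: aaXa#a[q2]a (head 6)
Step 27: aaXa#aa[q2]□ (head 7)
Step 28: aaXa#a[q3]aa (head 6)
Step 29: aaXa#[q3]aaa (head 5)
Step 30: aaXa[q3]#aaa (head 4)
Step 31: aaX[q3]a#aaa (head 3)
Step 32: aa[q3]Xa#aaa (head 2)
Step 33: aaa[q0]a#aaa (head 3)
Step 34: aaaX[q1]#aaa (head 4)
Step 35: aaaX#[q2]aaa (head 5)
Step 36: aaaX#a[q2]aa (head 6)
Step 37: aaaX#aa[q2]a (head 7)
Step 38: aaaX#aaa[q2]□ (head 8)
Step 39: aaaX#aa[q3]aa (head 7)
Step 40: aaaX#a[q3]aaa (head 6)
Step 41: aaaX#[q3]aaaa (head 5)
Step 42: aaaX[q3]#aaaa (head 4)
Step 43: aaa[q3]X#aaaa (head 3)
Step 44: aaaa[q0]#aaaa (head 4)
Step 45: aaaa#[q3]aaaa (head 5)
Step 46: aaaa[q3]#aaaa (head 4)
Step 47: aaa[q3]a#aaaa (head 3)
Step 48: aa[q3]aa#aaaa (head 2)
Step 49: a[q3]aaa#aaaa (head 1)
Step 50: [q3]aaaa#aaaa (head 0)
Step 51: [q3]□aaaa#aaaa (head -1)
Step 52: □[qA]aaaa#aaaa (head 0)
The machine is in qA, so it halts and accepts.

Final answer: Accept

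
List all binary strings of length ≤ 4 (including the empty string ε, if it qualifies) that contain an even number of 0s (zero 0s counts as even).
Checking every binary string of length 0 to 4:
  Length 0: accepted: ε | rejected: (none)
  Length 1: accepted: 1 | rejected: 0
  Length 2: accepted: 00, 11 | rejected: 01, 10
  Length 3: accepted: 001, 010, 100, 111 | rejected: 000, 011, 101, 110
  Length 4: accepted: 0000, 0011, 0101, 0110, 1001, 1010, 1100, 1111 | rejected: 0001, 0010, 0100, 0111, 1000, 1011, 1101, 1110
Total: 16 string(s).

Final answer: ε, 1, 00, 11, 001, 010, 100, 111, 0000, 0011, 0101, 0110, 1001, 1010, 1100, 1111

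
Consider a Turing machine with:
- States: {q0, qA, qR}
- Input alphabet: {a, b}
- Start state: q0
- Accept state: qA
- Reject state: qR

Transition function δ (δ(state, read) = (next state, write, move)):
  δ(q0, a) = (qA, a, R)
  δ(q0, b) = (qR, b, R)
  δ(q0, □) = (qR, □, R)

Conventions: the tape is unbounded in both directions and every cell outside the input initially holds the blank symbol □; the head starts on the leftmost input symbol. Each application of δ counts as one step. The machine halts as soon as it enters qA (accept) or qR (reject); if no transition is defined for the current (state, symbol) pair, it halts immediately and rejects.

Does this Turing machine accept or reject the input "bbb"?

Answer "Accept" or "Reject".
Step 0: [q0]bbb (head at position 0)
Step 1: δ(q0, b) = (qR, b, R)  ⊢  b[qR]bb (head at position 1)
The machine is in qR, so it halts and rejects.

Final answer: Reject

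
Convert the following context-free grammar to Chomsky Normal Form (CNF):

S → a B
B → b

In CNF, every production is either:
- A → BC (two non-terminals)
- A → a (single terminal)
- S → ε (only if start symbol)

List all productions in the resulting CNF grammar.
The grammar has no ε-productions or unit productions to eliminate.
S → a B has terminal a in a right-hand side of length ≥ 2: introduce T_a → a and use T_a in place of a.
B → b is already in CNF (single terminal) – keep it.
S → a B becomes S → T_a B.
Resulting CNF grammar (3 productions): T_a → a; B → b; S → T_a B

Final answer: T_a → a; B → b; S → T_a B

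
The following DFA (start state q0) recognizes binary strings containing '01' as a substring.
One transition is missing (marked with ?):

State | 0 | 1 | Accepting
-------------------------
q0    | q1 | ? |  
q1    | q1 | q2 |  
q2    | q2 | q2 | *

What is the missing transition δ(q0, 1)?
q0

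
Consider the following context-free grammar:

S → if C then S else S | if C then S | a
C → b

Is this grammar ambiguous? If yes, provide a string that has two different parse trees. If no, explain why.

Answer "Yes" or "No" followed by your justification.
The 'dangling else' can attach to either if. Two leftmost derivations of  if b then if b then a else a:
  (1) S ⇒ if C then S else S ⇒ if b then S else S ⇒ if b then if C then S else S ⇒ if b then if b then S else S ⇒ if b then if b then a else S ⇒ if b then if b then a else a   (else belongs to the outer if)
  (2) S ⇒ if C then S ⇒ if b then S ⇒ if b then if C then S else S ⇒ if b then if b then S else S ⇒ if b then if b then a else S ⇒ if b then if b then a else a   (else belongs to the inner if)
Two distinct parse trees for the same string, so the grammar is ambiguous.

Final answer: Yes - the string 'if b then if b then a else a' has two distinct leftmost derivations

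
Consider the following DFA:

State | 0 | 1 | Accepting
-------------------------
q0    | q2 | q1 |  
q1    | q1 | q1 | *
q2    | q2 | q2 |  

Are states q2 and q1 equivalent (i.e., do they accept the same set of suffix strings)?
Try the suffix ε (the empty string).
From q2: q2 — not accepting.
From q1: q1 — accepting.
The two states disagree on this suffix, so they are not equivalent.

Final answer: No. Distinguishing string: ε (the empty string) - accepted from q1 but not from q2.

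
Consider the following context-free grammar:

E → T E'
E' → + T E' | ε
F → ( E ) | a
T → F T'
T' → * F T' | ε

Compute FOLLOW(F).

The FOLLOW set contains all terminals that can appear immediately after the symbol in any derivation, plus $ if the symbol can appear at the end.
Useful FIRST sets: FIRST(E') = {+, ε}, FIRST(T') = {*, ε} (both E' and T' are nullable).
FOLLOW(E): E is the start symbol → $; E appears in F → ( E ) followed by ')' → FOLLOW(E) = {), $}.
FOLLOW(E'): E' appears at the right end of E → T E' and of E' → + T E', so FOLLOW(E') ⊇ FOLLOW(E) (the second occurrence adds nothing new). FOLLOW(E') = {), $}.
FOLLOW(T): in E → T E' and E' → + T E', T is followed by E': add FIRST(E') minus ε = {+}; since E' is nullable, also add FOLLOW(E) and FOLLOW(E') = {), $}. FOLLOW(T) = {+, ), $}.
FOLLOW(T'): T' appears at the right end of T → F T' and of T' → * F T', so FOLLOW(T') = FOLLOW(T) = {+, ), $}.
FOLLOW(F): in T → F T' and T' → * F T', F is followed by T': add FIRST(T') minus ε = {*}; since T' is nullable, also add FOLLOW(T) and FOLLOW(T') = {+, ), $}. FOLLOW(F) = {*, +, ), $}.

Final answer: {$, ), *, +}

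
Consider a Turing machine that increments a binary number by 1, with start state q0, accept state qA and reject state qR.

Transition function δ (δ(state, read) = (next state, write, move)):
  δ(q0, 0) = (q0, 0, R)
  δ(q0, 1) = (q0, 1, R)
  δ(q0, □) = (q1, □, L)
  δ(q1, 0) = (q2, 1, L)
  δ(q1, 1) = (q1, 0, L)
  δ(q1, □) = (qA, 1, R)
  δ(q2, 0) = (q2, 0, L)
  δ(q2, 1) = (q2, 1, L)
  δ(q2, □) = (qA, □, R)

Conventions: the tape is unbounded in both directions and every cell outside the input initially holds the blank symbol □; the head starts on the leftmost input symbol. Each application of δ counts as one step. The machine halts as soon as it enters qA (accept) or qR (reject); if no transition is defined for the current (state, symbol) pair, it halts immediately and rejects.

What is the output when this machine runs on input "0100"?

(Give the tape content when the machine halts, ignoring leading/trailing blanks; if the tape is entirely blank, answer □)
Step 0: [q0]0100 (head at position 0)
Step 1: δ(q0, 0) = (q0, 0, R)  ⊢  0[q0]100 (head at position 1)
Step 2: δ(q0, 1) = (q0, 1, R)  ⊢  01[q0]00 (head at position 2)
Step 3: δ(q0, 0) = (q0, 0, R)  ⊢  010[q0]0 (head at position 3)
Step 4: δ(q0, 0) = (q0, 0, R)  ⊢  0100[q0]□ (head at position 4)
Step 5: δ(q0, □) = (q1, □, L)  ⊢  010[q1]0□ (head at position 3)
Step 6: δ(q1, 0) = (q2, 1, L)  ⊢  01[q2]01□ (head at position 2)
Step 7: δ(q2, 0) = (q2, 0, L)  ⊢  0[q2]101□ (head at position 1)
Step 8: δ(q2, 1) = (q2, 1, L)  ⊢  [q2]0101□ (head at position 0)
Step 9: δ(q2, 0) = (q2, 0, L)  ⊢  [q2]□0101□ (head at position -1)
Step 10: δ(q2, □) = (qA, □, R)  ⊢  □[qA]0101□ (head at position 0)
The machine is in qA, so it halts and accepts.
Tape content when halted (ignoring surrounding blanks): 0101

Final answer: Output: 0101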